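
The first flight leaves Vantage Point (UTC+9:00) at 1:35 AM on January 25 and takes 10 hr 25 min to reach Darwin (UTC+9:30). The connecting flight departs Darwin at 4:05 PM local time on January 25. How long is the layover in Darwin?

3 hours 35 minutes

Convert departure to UTC: 1:35 AM − 9:00 = 4:35 PM UTC on Jan 24.
Add 10 hours and 25 minutes flight time → 3:00 AM UTC (Jan 25).
Darwin is UTC+9:30, so local arrival = 3:00 AM + 9:30 = 12:30 PM on Jan 25.
Layover = 4:05 PM − 12:30 PM = 3 hours 35 minutes.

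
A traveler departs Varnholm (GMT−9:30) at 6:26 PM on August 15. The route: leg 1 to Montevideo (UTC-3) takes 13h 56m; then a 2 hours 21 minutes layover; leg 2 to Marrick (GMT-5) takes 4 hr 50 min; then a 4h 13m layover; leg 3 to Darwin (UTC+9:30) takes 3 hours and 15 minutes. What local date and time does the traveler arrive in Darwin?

6:01 PM on August 17

Convert departure to UTC: 6:26 PM + 9:30 = 3:56 AM UTC on Aug 16.
Add 13 hours and 56 minutes leg 1 → 5:52 PM UTC.
Add 2 hours 21 minutes layover in Montevideo → 8:13 PM UTC.
Add 4 hours 50 minutes leg 2 → 1:03 AM UTC (Aug 17).
Add 4 hours and 13 minutes layover in Marrick → 5:16 AM UTC.
Add 3 hours and 15 minutes leg 3 → 8:31 AM UTC.
Darwin is UTC+9:30, so local arrival = 8:31 AM + 9:30 = 6:01 PM on Aug 17.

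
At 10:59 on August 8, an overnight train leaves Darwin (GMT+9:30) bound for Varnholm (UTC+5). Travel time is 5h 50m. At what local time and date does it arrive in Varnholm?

Convert departure to UTC: 10:59 − 9:30 = 01:29 UTC on Aug 8.
Add 5 hours 50 minutes travel time → 07:19 UTC.
Varnholm is UTC+5:00, so local arrival = 07:19 + 5:00 = 12:19 on Aug 8.

12:19 on August 8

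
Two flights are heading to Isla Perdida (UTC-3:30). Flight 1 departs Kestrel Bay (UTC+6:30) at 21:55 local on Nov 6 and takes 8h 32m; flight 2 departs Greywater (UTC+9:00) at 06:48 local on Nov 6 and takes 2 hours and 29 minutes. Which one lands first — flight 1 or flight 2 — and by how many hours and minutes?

the second, by 23 hours 40 minutes

Flight 1 in UTC: 21:55 − 6:30 = 15:25 on Nov 6.
+8 hours and 32 minutes → arrive 23:57 UTC on Nov 6.
Flight 2 in UTC: 06:48 − 9:00 = 21:48 on Nov 5.
+2 hours 29 minutes → arrive 00:17 UTC on Nov 6.
Flight 2 lands earlier by 23 hours 40 minutes.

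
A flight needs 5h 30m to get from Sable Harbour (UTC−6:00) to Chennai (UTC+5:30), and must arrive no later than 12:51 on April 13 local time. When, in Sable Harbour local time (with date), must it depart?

19:51 on April 12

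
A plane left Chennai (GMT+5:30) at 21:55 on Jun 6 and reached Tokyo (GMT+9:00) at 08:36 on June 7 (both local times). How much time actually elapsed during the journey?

7 hours 11 minutes

Departure in UTC: 21:55 − 5:30 = 16:25 on Jun 6.
Arrival in UTC: 08:36 − 9:00 = 23:36 on Jun 6.
Elapsed = 23:36 − 16:25 = 7 hours 11 minutes.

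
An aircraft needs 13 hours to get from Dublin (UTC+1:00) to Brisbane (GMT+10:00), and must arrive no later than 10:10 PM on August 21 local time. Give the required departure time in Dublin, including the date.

Target arrival in UTC: 10:10 PM − 10:00 = 12:10 PM on Aug 21.
Subtract 13 hours → departure 11:10 PM UTC on Aug 20.
Dublin is UTC+1:00: 11:10 PM + 1:00 = 12:10 AM on Aug 21.

12:10 AM on Aug 21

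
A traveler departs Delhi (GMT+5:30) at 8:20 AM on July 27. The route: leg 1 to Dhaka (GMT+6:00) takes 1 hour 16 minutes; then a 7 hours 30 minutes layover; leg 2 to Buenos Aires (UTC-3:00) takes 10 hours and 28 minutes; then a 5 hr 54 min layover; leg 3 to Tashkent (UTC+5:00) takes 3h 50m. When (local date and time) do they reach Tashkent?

12:48 PM on July 28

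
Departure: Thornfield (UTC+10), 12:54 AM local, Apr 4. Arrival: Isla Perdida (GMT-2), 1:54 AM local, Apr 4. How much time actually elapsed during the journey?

Departure in UTC: 12:54 AM − 10:00 = 2:54 PM on Apr 3.
Arrival in UTC: 1:54 AM + 2:00 = 3:54 AM on Apr 4.
Elapsed = 3:54 AM − 2:54 PM (+1 day) = 13 hours.

13 hours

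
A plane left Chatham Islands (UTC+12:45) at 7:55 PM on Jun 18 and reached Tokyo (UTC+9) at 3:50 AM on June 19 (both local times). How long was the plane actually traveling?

11 hours 40 minutes

Departure in UTC: 7:55 PM − 12:45 = 7:10 AM on Jun 18.
Arrival in UTC: 3:50 AM − 9:00 = 6:50 PM on Jun 18.
Elapsed = 6:50 PM − 7:10 AM = 11 hours 40 minutes.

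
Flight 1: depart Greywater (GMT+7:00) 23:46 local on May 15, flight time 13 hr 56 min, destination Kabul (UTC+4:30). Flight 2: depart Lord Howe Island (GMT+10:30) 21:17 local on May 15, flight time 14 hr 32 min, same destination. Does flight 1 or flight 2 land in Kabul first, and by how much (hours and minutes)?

the second, by 5 hours 23 minutes

Flight 1 in UTC: 23:46 − 7:00 = 16:46 on May 15.
+13 hours 56 minutes → arrive 06:42 UTC on May 16.
Flight 2 in UTC: 21:17 − 10:30 = 10:47 on May 15.
+14 hours and 32 minutes → arrive 01:19 UTC on May 16.
Flight 2 lands earlier by 5 hours 23 minutes.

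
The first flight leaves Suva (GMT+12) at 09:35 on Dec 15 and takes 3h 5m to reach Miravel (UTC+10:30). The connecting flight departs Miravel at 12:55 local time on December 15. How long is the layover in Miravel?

1 hour 45 minutes

Convert departure to UTC: 09:35 − 12:00 = 21:35 UTC on Dec 14.
Add 3 hours 5 minutes flight time → 00:40 UTC (Dec 15).
Miravel is UTC+10:30, so local arrival = 00:40 + 10:30 = 11:10 on Dec 15.
Layover = 12:55 − 11:10 = 1 hour 45 minutes.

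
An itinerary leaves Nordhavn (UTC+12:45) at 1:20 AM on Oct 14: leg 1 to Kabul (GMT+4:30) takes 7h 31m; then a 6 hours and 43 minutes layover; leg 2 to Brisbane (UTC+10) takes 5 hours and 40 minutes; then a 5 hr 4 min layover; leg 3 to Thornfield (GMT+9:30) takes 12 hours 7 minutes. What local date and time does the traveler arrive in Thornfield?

Convert departure to UTC: 1:20 AM − 12:45 = 12:35 PM UTC on Oct 13.
Add 7 hours and 31 minutes leg 1 → 8:06 PM UTC.
Add 6 hours 43 minutes layover in Kabul → 2:49 AM UTC (Oct 14).
Add 5 hours 40 minutes leg 2 → 8:29 AM UTC.
Add 5 hours 4 minutes layover in Brisbane → 1:33 PM UTC.
Add 12 hours and 7 minutes leg 3 → 1:40 AM UTC (Oct 15).
Thornfield is UTC+9:30, so local arrival = 1:40 AM + 9:30 = 11:10 AM on Oct 15.

11:10 AM on October 15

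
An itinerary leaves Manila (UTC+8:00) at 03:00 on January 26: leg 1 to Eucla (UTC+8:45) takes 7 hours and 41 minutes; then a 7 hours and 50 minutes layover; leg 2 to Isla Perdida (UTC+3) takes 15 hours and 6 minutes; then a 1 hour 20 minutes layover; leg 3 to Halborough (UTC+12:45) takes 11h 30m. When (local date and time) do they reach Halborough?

03:12 on January 28

Convert departure to UTC: 03:00 − 8:00 = 19:00 UTC on Jan 25.
Add 7 hours 41 minutes leg 1 → 02:41 UTC (Jan 26).
Add 7 hours 50 minutes layover in Eucla → 10:31 UTC.
Add 15 hours 6 minutes leg 2 → 01:37 UTC (Jan 27).
Add 1 hour and 20 minutes layover in Isla Perdida → 02:57 UTC.
Add 11 hours 30 minutes leg 3 → 14:27 UTC.
Halborough is UTC+12:45, so local arrival = 14:27 + 12:45 = 03:12 on Jan 28.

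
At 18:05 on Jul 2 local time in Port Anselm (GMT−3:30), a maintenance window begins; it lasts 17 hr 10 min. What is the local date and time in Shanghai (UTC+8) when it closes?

22:45 on Jul 3

Shanghai is 11:30 ahead of Port Anselm.
After 17 hours 10 minutes it is 11:15 (Jul 3) in Port Anselm.
Shift by the zone difference: 11:15 + 11:30 = 22:45 on Jul 3 in Shanghai.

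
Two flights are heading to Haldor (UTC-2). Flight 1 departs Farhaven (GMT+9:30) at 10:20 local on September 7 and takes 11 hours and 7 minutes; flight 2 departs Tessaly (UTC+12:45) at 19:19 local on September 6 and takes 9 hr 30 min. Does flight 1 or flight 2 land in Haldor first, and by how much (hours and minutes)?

Flight 1 in UTC: 10:20 − 9:30 = 00:50 on Sep 7.
+11 hours 7 minutes → arrive 11:57 UTC on Sep 7.
Flight 2 in UTC: 19:19 − 12:45 = 06:34 on Sep 6.
+9 hours and 30 minutes → arrive 16:04 UTC on Sep 6.
Flight 2 lands earlier by 19 hours 53 minutes.

the second, by 19 hours 53 minutes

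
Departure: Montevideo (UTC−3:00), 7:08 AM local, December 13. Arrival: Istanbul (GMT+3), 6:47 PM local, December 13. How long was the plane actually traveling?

5 hours 39 minutes

Istanbul is 6:00 ahead of Montevideo.
Clock-face elapsed time (ignoring zones) is 11 hours 39 minutes.
Actual elapsed = 11 hours 39 minutes − 6:00 = 5 hours 39 minutes.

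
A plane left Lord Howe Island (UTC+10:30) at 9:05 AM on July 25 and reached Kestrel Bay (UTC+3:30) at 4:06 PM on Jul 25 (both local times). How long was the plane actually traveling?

14 hours 1 minute

Departure in UTC: 9:05 AM − 10:30 = 10:35 PM on Jul 24.
Arrival in UTC: 4:06 PM − 3:30 = 12:36 PM on Jul 25.
Elapsed = 12:36 PM − 10:35 PM (+1 day) = 14 hours 1 minute.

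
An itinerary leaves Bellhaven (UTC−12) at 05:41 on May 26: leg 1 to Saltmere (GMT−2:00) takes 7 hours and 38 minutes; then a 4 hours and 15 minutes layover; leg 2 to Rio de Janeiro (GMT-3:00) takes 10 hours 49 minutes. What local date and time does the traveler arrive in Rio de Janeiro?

Convert departure to UTC: 05:41 + 12:00 = 17:41 UTC on May 26.
Add 7 hours and 38 minutes leg 1 → 01:19 UTC (May 27).
Add 4 hours 15 minutes layover in Saltmere → 05:34 UTC.
Add 10 hours 49 minutes leg 2 → 16:23 UTC.
Rio de Janeiro is UTC−3:00, so local arrival = 16:23 − 3:00 = 13:23 on May 27.

13:23 on May 27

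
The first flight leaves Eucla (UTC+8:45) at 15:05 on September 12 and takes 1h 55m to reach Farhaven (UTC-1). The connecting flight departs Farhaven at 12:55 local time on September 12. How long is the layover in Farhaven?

5 hours 40 minutes

Convert departure to UTC: 15:05 − 8:45 = 06:20 UTC on Sep 12.
Add 1 hour 55 minutes flight time → 08:15 UTC.
Farhaven is UTC−1:00, so local arrival = 08:15 − 1:00 = 07:15 on Sep 12.
Layover = 12:55 − 07:15 = 5 hours 40 minutes.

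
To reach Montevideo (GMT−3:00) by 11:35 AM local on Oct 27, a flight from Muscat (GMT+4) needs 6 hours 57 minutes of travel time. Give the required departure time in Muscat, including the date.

Target arrival in UTC: 11:35 AM + 3:00 = 2:35 PM on Oct 27.
Subtract 6 hours and 57 minutes → departure 7:38 AM UTC on Oct 27.
Muscat is UTC+4:00: 7:38 AM + 4:00 = 11:38 AM on Oct 27.

11:38 AM on October 27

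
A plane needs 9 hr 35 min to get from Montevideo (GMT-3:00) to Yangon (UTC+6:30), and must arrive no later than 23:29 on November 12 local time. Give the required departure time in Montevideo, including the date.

Target arrival in UTC: 23:29 − 6:30 = 16:59 on Nov 12.
Subtract 9 hours and 35 minutes → departure 07:24 UTC on Nov 12.
Montevideo is UTC−3:00: 07:24 − 3:00 = 04:24 on Nov 12.

04:24 on November 12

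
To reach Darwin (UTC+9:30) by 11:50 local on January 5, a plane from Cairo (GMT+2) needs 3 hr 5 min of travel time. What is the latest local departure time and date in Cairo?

Target arrival in UTC: 11:50 − 9:30 = 02:20 on Jan 5.
Subtract 3 hours and 5 minutes → departure 23:15 UTC on Jan 4.
Cairo is UTC+2:00: 23:15 + 2:00 = 01:15 on Jan 5.

01:15 on Jan 5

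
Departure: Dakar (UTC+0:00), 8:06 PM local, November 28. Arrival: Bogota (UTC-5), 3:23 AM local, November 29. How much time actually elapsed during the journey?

12 hours 17 minutes

Departure is already UTC: 8:06 PM on Nov 28.
Arrival in UTC: 3:23 AM + 5:00 = 8:23 AM on Nov 29.
Elapsed = 8:23 AM − 8:06 PM (+1 day) = 12 hours 17 minutes.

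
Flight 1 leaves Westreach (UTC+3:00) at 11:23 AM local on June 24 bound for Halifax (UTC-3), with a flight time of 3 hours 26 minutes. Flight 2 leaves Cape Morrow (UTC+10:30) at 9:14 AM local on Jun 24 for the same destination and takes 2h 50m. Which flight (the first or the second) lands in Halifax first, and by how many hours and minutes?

the second, by 10 hours 15 minutes

Flight 1 in UTC: 11:23 AM − 3:00 = 8:23 AM on Jun 24.
+3 hours 26 minutes → arrive 11:49 AM UTC on Jun 24.
Flight 2 in UTC: 9:14 AM − 10:30 = 10:44 PM on Jun 23.
+2 hours 50 minutes → arrive 1:34 AM UTC on Jun 24.
Flight 2 lands earlier by 10 hours 15 minutes.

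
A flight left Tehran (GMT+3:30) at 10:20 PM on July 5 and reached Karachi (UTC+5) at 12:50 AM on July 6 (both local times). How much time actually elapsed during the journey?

Karachi is 1:30 ahead of Tehran.
Clock-face elapsed time (ignoring zones) is 2 hours 30 minutes.
Actual elapsed = 2 hours 30 minutes − 1:30 = 1 hour.

1 hour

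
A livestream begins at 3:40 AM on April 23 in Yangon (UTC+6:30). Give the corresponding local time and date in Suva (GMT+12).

In UTC: 3:40 AM − 6:30 = 9:10 PM on Apr 22.
Suva is UTC+12:00: 9:10 PM + 12:00 = 9:10 AM on Apr 23.

9:10 AM on Apr 23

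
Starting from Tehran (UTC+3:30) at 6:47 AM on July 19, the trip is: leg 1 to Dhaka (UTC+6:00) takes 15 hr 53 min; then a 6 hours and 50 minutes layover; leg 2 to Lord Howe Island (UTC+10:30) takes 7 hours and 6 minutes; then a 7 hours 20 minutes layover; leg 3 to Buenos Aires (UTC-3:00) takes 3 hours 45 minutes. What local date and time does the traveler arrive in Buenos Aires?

5:11 PM on July 20

Convert departure to UTC: 6:47 AM − 3:30 = 3:17 AM UTC on Jul 19.
Add 15 hours 53 minutes leg 1 → 7:10 PM UTC.
Add 6 hours and 50 minutes layover in Dhaka → 2:00 AM UTC (Jul 20).
Add 7 hours and 6 minutes leg 2 → 9:06 AM UTC.
Add 7 hours 20 minutes layover in Lord Howe Island → 4:26 PM UTC.
Add 3 hours 45 minutes leg 3 → 8:11 PM UTC.
Buenos Aires is UTC−3:00, so local arrival = 8:11 PM − 3:00 = 5:11 PM on Jul 20.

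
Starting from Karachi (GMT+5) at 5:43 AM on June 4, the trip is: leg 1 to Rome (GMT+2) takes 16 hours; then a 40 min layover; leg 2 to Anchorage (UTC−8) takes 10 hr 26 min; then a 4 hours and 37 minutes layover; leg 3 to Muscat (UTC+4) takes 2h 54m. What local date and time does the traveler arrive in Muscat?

Convert departure to UTC: 5:43 AM − 5:00 = 12:43 AM UTC on Jun 4.
Add 16 hours leg 1 → 4:43 PM UTC.
Add 40 minutes layover in Rome → 5:23 PM UTC.
Add 10 hours 26 minutes leg 2 → 3:49 AM UTC (Jun 5).
Add 4 hours and 37 minutes layover in Anchorage → 8:26 AM UTC.
Add 2 hours 54 minutes leg 3 → 11:20 AM UTC.
Muscat is UTC+4:00, so local arrival = 11:20 AM + 4:00 = 3:20 PM on Jun 5.

3:20 PM on June 5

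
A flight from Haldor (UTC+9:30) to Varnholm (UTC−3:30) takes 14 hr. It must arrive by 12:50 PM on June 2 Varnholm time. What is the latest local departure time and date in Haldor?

11:50 AM on Jun 2

Target arrival in UTC: 12:50 PM + 3:30 = 4:20 PM on Jun 2.
Subtract 14 hours → departure 2:20 AM UTC on Jun 2.
Haldor is UTC+9:30: 2:20 AM + 9:30 = 11:50 AM on Jun 2.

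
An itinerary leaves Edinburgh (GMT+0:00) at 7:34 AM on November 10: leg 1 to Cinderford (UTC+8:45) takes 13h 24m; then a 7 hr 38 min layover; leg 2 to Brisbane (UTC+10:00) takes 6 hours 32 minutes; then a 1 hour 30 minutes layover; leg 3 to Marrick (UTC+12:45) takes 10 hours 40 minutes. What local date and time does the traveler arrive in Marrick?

12:03 PM on November 12

Edinburgh is at UTC+0, so departure is already 7:34 AM UTC on Nov 10.
Add 13 hours 24 minutes leg 1 → 8:58 PM UTC.
Add 7 hours 38 minutes layover in Cinderford → 4:36 AM UTC (Nov 11).
Add 6 hours 32 minutes leg 2 → 11:08 AM UTC.
Add 1 hour 30 minutes layover in Brisbane → 12:38 PM UTC.
Add 10 hours and 40 minutes leg 3 → 11:18 PM UTC.
Marrick is UTC+12:45, so local arrival = 11:18 PM + 12:45 = 12:03 PM on Nov 12.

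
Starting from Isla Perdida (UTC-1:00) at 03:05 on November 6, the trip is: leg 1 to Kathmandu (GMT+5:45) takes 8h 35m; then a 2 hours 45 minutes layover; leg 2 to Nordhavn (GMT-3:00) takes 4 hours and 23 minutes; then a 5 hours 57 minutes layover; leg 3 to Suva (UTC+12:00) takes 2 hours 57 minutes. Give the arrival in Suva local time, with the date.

16:42 on Nov 7

Convert departure to UTC: 03:05 + 1:00 = 04:05 UTC on Nov 6.
Add 8 hours 35 minutes leg 1 → 12:40 UTC.
Add 2 hours and 45 minutes layover in Kathmandu → 15:25 UTC.
Add 4 hours and 23 minutes leg 2 → 19:48 UTC.
Add 5 hours and 57 minutes layover in Nordhavn → 01:45 UTC (Nov 7).
Add 2 hours and 57 minutes leg 3 → 04:42 UTC.
Suva is UTC+12:00, so local arrival = 04:42 + 12:00 = 16:42 on Nov 7.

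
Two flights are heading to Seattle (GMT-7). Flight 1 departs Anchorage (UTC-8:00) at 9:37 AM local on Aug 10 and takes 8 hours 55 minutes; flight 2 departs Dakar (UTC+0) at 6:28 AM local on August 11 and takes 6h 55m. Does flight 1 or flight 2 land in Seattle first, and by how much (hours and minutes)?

the first, by 10 hours 51 minutes

Flight 1 in UTC: 9:37 AM + 8:00 = 5:37 PM on Aug 10.
+8 hours 55 minutes → arrive 2:32 AM UTC on Aug 11.
Flight 2 departs at 6:28 AM UTC (Aug 11).
+6 hours 55 minutes → arrive 1:23 PM UTC on Aug 11.
Flight 1 lands earlier by 10 hours 51 minutes.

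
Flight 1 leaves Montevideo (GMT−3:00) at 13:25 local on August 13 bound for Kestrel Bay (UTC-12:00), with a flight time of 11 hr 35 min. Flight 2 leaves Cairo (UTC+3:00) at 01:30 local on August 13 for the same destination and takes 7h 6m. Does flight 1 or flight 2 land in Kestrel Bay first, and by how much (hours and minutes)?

Flight 1 in UTC: 13:25 + 3:00 = 16:25 on Aug 13.
+11 hours 35 minutes → arrive 04:00 UTC on Aug 14.
Flight 2 in UTC: 01:30 − 3:00 = 22:30 on Aug 12.
+7 hours 6 minutes → arrive 05:36 UTC on Aug 13.
Flight 2 lands earlier by 22 hours 24 minutes.

the second, by 22 hours 24 minutes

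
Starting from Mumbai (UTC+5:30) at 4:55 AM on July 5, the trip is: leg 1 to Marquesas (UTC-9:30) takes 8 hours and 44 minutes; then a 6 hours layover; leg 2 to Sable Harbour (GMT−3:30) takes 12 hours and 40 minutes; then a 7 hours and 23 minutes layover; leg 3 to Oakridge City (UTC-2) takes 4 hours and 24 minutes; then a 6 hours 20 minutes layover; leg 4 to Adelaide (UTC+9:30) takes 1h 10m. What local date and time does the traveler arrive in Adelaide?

Convert departure to UTC: 4:55 AM − 5:30 = 11:25 PM UTC on Jul 4.
Add 8 hours and 44 minutes leg 1 → 8:09 AM UTC (Jul 5).
Add 6 hours layover in Marquesas → 2:09 PM UTC.
Add 12 hours and 40 minutes leg 2 → 2:49 AM UTC (Jul 6).
Add 7 hours and 23 minutes layover in Sable Harbour → 10:12 AM UTC.
Add 4 hours and 24 minutes leg 3 → 2:36 PM UTC.
Add 6 hours 20 minutes layover in Oakridge City → 8:56 PM UTC.
Add 1 hour 10 minutes leg 4 → 10:06 PM UTC.
Adelaide is UTC+9:30, so local arrival = 10:06 PM + 9:30 = 7:36 AM on Jul 7.

7:36 AM on July 7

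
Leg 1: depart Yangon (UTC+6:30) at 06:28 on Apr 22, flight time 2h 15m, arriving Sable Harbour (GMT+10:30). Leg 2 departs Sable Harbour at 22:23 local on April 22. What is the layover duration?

9 hours 40 minutes

Convert departure to UTC: 06:28 − 6:30 = 23:58 UTC on Apr 21.
Add 2 hours and 15 minutes flight time → 02:13 UTC (Apr 22).
Sable Harbour is UTC+10:30, so local arrival = 02:13 + 10:30 = 12:43 on Apr 22.
Layover = 22:23 − 12:43 = 9 hours 40 minutes.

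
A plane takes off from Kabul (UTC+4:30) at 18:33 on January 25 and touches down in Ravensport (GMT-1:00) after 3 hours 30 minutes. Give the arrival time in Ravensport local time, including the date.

16:33 on January 25

Convert departure to UTC: 18:33 − 4:30 = 14:03 UTC on Jan 25.
Add 3 hours and 30 minutes travel time → 17:33 UTC.
Ravensport is UTC−1:00, so local arrival = 17:33 − 1:00 = 16:33 on Jan 25.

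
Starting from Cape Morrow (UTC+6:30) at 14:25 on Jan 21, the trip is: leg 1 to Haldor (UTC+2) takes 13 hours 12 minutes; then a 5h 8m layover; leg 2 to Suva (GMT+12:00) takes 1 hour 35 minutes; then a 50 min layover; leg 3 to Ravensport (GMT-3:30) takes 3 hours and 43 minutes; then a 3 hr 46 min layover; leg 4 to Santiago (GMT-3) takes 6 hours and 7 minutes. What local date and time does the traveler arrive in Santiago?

Convert departure to UTC: 14:25 − 6:30 = 07:55 UTC on Jan 21.
Add 13 hours and 12 minutes leg 1 → 21:07 UTC.
Add 5 hours 8 minutes layover in Haldor → 02:15 UTC (Jan 22).
Add 1 hour 35 minutes leg 2 → 03:50 UTC.
Add 50 minutes layover in Suva → 04:40 UTC.
Add 3 hours 43 minutes leg 3 → 08:23 UTC.
Add 3 hours 46 minutes layover in Ravensport → 12:09 UTC.
Add 6 hours and 7 minutes leg 4 → 18:16 UTC.
Santiago is UTC−3:00, so local arrival = 18:16 − 3:00 = 15:16 on Jan 22.

15:16 on Jan 22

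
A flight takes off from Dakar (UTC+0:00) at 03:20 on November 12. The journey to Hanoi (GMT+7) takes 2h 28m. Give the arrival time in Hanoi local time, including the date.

12:48 on November 12

Hanoi is 7:00 ahead of Dakar.
After 2 hours and 28 minutes it is 05:48 in Dakar.
Shift by the zone difference: 05:48 + 7:00 = 12:48 on Nov 12 in Hanoi.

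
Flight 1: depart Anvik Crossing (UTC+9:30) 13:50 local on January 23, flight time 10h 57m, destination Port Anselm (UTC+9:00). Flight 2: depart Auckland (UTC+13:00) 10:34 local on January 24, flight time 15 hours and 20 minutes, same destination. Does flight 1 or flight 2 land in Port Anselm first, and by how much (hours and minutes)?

the first, by 21 hours 37 minutes

Flight 1 in UTC: 13:50 − 9:30 = 04:20 on Jan 23.
+10 hours and 57 minutes → arrive 15:17 UTC on Jan 23.
Flight 2 in UTC: 10:34 − 13:00 = 21:34 on Jan 23.
+15 hours and 20 minutes → arrive 12:54 UTC on Jan 24.
Flight 1 lands earlier by 21 hours 37 minutes.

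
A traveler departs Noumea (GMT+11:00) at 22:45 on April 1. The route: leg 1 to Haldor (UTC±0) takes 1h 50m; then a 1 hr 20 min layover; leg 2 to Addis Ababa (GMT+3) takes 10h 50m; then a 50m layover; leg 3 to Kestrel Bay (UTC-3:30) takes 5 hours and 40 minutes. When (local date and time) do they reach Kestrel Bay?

Convert departure to UTC: 22:45 − 11:00 = 11:45 UTC on Apr 1.
Add 1 hour 50 minutes leg 1 → 13:35 UTC.
Add 1 hour 20 minutes layover in Haldor → 14:55 UTC.
Add 10 hours 50 minutes leg 2 → 01:45 UTC (Apr 2).
Add 50 minutes layover in Addis Ababa → 02:35 UTC.
Add 5 hours 40 minutes leg 3 → 08:15 UTC.
Kestrel Bay is UTC−3:30, so local arrival = 08:15 − 3:30 = 04:45 on Apr 2.

04:45 on April 2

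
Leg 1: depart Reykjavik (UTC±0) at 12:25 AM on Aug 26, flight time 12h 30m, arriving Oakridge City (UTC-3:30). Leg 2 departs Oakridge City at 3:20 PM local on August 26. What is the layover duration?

Reykjavik is at UTC+0, so departure is already 12:25 AM UTC on Aug 26.
Add 12 hours and 30 minutes flight time → 12:55 PM UTC.
Oakridge City is UTC−3:30, so local arrival = 12:55 PM − 3:30 = 9:25 AM on Aug 26.
Layover = 3:20 PM − 9:25 AM = 5 hours 55 minutes.

5 hours 55 minutes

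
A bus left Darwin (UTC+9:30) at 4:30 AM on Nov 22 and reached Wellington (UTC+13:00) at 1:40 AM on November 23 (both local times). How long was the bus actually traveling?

17 hours 40 minutes

Departure in UTC: 4:30 AM − 9:30 = 7:00 PM on Nov 21.
Arrival in UTC: 1:40 AM − 13:00 = 12:40 PM on Nov 22.
Elapsed = 12:40 PM − 7:00 PM (+1 day) = 17 hours 40 minutes.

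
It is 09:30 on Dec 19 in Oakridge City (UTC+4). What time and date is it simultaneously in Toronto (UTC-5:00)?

In UTC: 09:30 − 4:00 = 05:30 on Dec 19.
Toronto is UTC−5:00: 05:30 − 5:00 = 00:30 on Dec 19.

00:30 on December 19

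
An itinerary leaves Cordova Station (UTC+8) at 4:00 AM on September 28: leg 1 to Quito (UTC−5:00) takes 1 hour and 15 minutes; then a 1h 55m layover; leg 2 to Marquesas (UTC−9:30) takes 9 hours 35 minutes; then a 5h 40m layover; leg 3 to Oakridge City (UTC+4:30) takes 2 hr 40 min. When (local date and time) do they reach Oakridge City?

Convert departure to UTC: 4:00 AM − 8:00 = 8:00 PM UTC on Sep 27.
Add 1 hour 15 minutes leg 1 → 9:15 PM UTC.
Add 1 hour and 55 minutes layover in Quito → 11:10 PM UTC.
Add 9 hours and 35 minutes leg 2 → 8:45 AM UTC (Sep 28).
Add 5 hours and 40 minutes layover in Marquesas → 2:25 PM UTC.
Add 2 hours and 40 minutes leg 3 → 5:05 PM UTC.
Oakridge City is UTC+4:30, so local arrival = 5:05 PM + 4:30 = 9:35 PM on Sep 28.

9:35 PM on Sep 28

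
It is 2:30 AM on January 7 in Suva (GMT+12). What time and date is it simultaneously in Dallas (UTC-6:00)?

In UTC: 2:30 AM − 12:00 = 2:30 PM on Jan 6.
Dallas is UTC−6:00: 2:30 PM − 6:00 = 8:30 AM on Jan 6.

8:30 AM on January 6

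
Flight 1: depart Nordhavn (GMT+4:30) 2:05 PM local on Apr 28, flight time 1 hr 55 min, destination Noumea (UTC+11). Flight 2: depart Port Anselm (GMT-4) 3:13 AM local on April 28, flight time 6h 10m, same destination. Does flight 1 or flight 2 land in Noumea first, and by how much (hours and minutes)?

Flight 1 in UTC: 2:05 PM − 4:30 = 9:35 AM on Apr 28.
+1 hour 55 minutes → arrive 11:30 AM UTC on Apr 28.
Flight 2 in UTC: 3:13 AM + 4:00 = 7:13 AM on Apr 28.
+6 hours and 10 minutes → arrive 1:23 PM UTC on Apr 28.
Flight 1 lands earlier by 1 hour 53 minutes.

the first, by 1 hour 53 minutes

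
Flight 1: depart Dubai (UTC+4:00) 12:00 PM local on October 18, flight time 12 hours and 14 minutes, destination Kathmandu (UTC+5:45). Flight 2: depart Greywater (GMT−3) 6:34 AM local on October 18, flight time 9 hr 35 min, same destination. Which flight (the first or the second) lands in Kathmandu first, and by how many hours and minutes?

Flight 1 in UTC: 12:00 PM − 4:00 = 8:00 AM on Oct 18.
+12 hours 14 minutes → arrive 8:14 PM UTC on Oct 18.
Flight 2 in UTC: 6:34 AM + 3:00 = 9:34 AM on Oct 18.
+9 hours and 35 minutes → arrive 7:09 PM UTC on Oct 18.
Flight 2 lands earlier by 1 hour 5 minutes.

the second, by 1 hour 5 minutes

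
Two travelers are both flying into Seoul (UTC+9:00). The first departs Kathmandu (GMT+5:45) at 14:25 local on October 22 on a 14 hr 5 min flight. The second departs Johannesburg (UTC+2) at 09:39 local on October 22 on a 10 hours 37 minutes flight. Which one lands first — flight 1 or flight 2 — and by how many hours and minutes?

the second, by 4 hours 29 minutes

Flight 1 in UTC: 14:25 − 5:45 = 08:40 on Oct 22.
+14 hours and 5 minutes → arrive 22:45 UTC on Oct 22.
Flight 2 in UTC: 09:39 − 2:00 = 07:39 on Oct 22.
+10 hours 37 minutes → arrive 18:16 UTC on Oct 22.
Flight 2 lands earlier by 4 hours 29 minutes.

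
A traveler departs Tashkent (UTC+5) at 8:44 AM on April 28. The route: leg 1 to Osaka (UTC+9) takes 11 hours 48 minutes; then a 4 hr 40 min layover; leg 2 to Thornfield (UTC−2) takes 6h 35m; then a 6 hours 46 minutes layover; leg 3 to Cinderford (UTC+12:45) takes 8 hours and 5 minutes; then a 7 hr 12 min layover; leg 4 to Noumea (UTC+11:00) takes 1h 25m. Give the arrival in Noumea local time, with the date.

1:15 PM on Apr 30

Convert departure to UTC: 8:44 AM − 5:00 = 3:44 AM UTC on Apr 28.
Add 11 hours 48 minutes leg 1 → 3:32 PM UTC.
Add 4 hours and 40 minutes layover in Osaka → 8:12 PM UTC.
Add 6 hours and 35 minutes leg 2 → 2:47 AM UTC (Apr 29).
Add 6 hours 46 minutes layover in Thornfield → 9:33 AM UTC.
Add 8 hours 5 minutes leg 3 → 5:38 PM UTC.
Add 7 hours and 12 minutes layover in Cinderford → 12:50 AM UTC (Apr 30).
Add 1 hour and 25 minutes leg 4 → 2:15 AM UTC.
Noumea is UTC+11:00, so local arrival = 2:15 AM + 11:00 = 1:15 PM on Apr 30.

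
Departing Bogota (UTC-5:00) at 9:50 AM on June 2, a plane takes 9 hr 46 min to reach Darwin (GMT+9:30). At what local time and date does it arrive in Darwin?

Darwin is 14:30 ahead of Bogota.
After 9 hours 46 minutes it is 7:36 PM in Bogota.
Shift by the zone difference: 7:36 PM + 14:30 = 10:06 AM on Jun 3 in Darwin.

10:06 AM on Jun 3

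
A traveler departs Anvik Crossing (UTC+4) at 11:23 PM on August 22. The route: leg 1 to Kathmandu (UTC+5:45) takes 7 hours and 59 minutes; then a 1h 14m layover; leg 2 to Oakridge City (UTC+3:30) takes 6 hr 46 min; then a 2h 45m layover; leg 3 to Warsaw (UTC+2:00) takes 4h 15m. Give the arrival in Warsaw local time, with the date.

8:22 PM on August 23

Convert departure to UTC: 11:23 PM − 4:00 = 7:23 PM UTC on Aug 22.
Add 7 hours and 59 minutes leg 1 → 3:22 AM UTC (Aug 23).
Add 1 hour 14 minutes layover in Kathmandu → 4:36 AM UTC.
Add 6 hours 46 minutes leg 2 → 11:22 AM UTC.
Add 2 hours and 45 minutes layover in Oakridge City → 2:07 PM UTC.
Add 4 hours and 15 minutes leg 3 → 6:22 PM UTC.
Warsaw is UTC+2:00, so local arrival = 6:22 PM + 2:00 = 8:22 PM on Aug 23.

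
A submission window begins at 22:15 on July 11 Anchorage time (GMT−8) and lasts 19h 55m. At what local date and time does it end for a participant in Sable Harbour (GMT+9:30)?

Sable Harbour is 17:30 ahead of Anchorage.
After 19 hours 55 minutes it is 18:10 (Jul 12) in Anchorage.
Shift by the zone difference: 18:10 + 17:30 = 11:40 on Jul 13 in Sable Harbour.

11:40 on July 13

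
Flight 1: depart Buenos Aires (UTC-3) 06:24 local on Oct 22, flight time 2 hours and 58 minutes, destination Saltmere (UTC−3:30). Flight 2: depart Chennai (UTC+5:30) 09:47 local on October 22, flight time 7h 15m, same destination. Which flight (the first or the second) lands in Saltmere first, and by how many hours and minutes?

the second, by 50 minutes

Flight 1 in UTC: 06:24 + 3:00 = 09:24 on Oct 22.
+2 hours and 58 minutes → arrive 12:22 UTC on Oct 22.
Flight 2 in UTC: 09:47 − 5:30 = 04:17 on Oct 22.
+7 hours 15 minutes → arrive 11:32 UTC on Oct 22.
Flight 2 lands earlier by 50 minutes.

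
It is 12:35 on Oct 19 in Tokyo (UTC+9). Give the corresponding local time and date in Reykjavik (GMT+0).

In UTC: 12:35 − 9:00 = 03:35 on Oct 19.
Reykjavik is UTC+0, so it is 03:35 on Oct 19.

03:35 on October 19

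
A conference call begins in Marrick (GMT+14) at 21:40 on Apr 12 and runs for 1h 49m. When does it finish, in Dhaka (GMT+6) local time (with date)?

Dhaka is 8:00 behind Marrick.
After 1 hour and 49 minutes it is 23:29 in Marrick.
Shift by the zone difference: 23:29 − 8:00 = 15:29 on Apr 12 in Dhaka.

15:29 on April 12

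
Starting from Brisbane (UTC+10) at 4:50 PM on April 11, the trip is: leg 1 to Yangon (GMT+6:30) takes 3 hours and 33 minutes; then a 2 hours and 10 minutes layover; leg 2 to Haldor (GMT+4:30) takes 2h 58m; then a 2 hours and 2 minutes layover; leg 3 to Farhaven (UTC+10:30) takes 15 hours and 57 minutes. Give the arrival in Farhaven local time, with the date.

8:00 PM on Apr 12

Convert departure to UTC: 4:50 PM − 10:00 = 6:50 AM UTC on Apr 11.
Add 3 hours 33 minutes leg 1 → 10:23 AM UTC.
Add 2 hours and 10 minutes layover in Yangon → 12:33 PM UTC.
Add 2 hours 58 minutes leg 2 → 3:31 PM UTC.
Add 2 hours 2 minutes layover in Haldor → 5:33 PM UTC.
Add 15 hours and 57 minutes leg 3 → 9:30 AM UTC (Apr 12).
Farhaven is UTC+10:30, so local arrival = 9:30 AM + 10:30 = 8:00 PM on Apr 12.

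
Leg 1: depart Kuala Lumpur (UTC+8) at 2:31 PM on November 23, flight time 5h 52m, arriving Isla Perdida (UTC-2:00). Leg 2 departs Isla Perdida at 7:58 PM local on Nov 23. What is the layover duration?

Convert departure to UTC: 2:31 PM − 8:00 = 6:31 AM UTC on Nov 23.
Add 5 hours 52 minutes flight time → 12:23 PM UTC.
Isla Perdida is UTC−2:00, so local arrival = 12:23 PM − 2:00 = 10:23 AM on Nov 23.
Layover = 7:58 PM − 10:23 AM = 9 hours 35 minutes.

9 hours 35 minutes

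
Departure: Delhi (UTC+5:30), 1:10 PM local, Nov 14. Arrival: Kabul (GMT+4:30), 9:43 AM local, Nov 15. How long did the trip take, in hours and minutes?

21 hours 33 minutes

Kabul is 1:00 behind Delhi.
Clock-face elapsed time (ignoring zones) is 20 hours 33 minutes.
Actual elapsed = 20 hours 33 minutes + 1:00 = 21 hours 33 minutes.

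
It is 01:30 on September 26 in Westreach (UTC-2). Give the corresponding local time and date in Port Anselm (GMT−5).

22:30 on Sep 25

In UTC: 01:30 + 2:00 = 03:30 on Sep 26.
Port Anselm is UTC−5:00: 03:30 − 5:00 = 22:30 on Sep 25.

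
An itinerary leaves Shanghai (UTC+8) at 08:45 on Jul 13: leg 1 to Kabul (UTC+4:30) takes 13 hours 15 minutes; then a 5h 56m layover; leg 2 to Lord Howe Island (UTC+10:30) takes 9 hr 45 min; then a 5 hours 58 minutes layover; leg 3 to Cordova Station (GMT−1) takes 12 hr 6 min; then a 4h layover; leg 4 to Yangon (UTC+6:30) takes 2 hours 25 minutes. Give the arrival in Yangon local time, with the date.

Convert departure to UTC: 08:45 − 8:00 = 00:45 UTC on Jul 13.
Add 13 hours and 15 minutes leg 1 → 14:00 UTC.
Add 5 hours and 56 minutes layover in Kabul → 19:56 UTC.
Add 9 hours 45 minutes leg 2 → 05:41 UTC (Jul 14).
Add 5 hours 58 minutes layover in Lord Howe Island → 11:39 UTC.
Add 12 hours and 6 minutes leg 3 → 23:45 UTC.
Add 4 hours layover in Cordova Station → 03:45 UTC (Jul 15).
Add 2 hours and 25 minutes leg 4 → 06:10 UTC.
Yangon is UTC+6:30, so local arrival = 06:10 + 6:30 = 12:40 on Jul 15.

12:40 on July 15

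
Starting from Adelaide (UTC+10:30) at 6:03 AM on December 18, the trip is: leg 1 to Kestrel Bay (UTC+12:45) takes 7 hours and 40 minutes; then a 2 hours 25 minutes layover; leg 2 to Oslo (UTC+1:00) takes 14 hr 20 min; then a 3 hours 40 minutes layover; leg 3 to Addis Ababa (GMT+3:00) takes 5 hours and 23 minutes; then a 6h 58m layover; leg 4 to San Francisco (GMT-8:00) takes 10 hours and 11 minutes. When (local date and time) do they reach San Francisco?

Convert departure to UTC: 6:03 AM − 10:30 = 7:33 PM UTC on Dec 17.
Add 7 hours 40 minutes leg 1 → 3:13 AM UTC (Dec 18).
Add 2 hours 25 minutes layover in Kestrel Bay → 5:38 AM UTC.
Add 14 hours 20 minutes leg 2 → 7:58 PM UTC.
Add 3 hours 40 minutes layover in Oslo → 11:38 PM UTC.
Add 5 hours 23 minutes leg 3 → 5:01 AM UTC (Dec 19).
Add 6 hours 58 minutes layover in Addis Ababa → 11:59 AM UTC.
Add 10 hours and 11 minutes leg 4 → 10:10 PM UTC.
San Francisco is UTC−8:00, so local arrival = 10:10 PM − 8:00 = 2:10 PM on Dec 19.

2:10 PM on December 19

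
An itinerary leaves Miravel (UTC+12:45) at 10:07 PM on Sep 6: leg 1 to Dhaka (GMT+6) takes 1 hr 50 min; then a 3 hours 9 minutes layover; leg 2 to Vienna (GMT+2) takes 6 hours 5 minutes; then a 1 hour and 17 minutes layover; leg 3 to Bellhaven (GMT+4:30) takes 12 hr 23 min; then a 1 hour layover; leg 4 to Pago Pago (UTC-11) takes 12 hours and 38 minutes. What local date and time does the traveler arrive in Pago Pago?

Convert departure to UTC: 10:07 PM − 12:45 = 9:22 AM UTC on Sep 6.
Add 1 hour and 50 minutes leg 1 → 11:12 AM UTC.
Add 3 hours and 9 minutes layover in Dhaka → 2:21 PM UTC.
Add 6 hours and 5 minutes leg 2 → 8:26 PM UTC.
Add 1 hour 17 minutes layover in Vienna → 9:43 PM UTC.
Add 12 hours and 23 minutes leg 3 → 10:06 AM UTC (Sep 7).
Add 1 hour layover in Bellhaven → 11:06 AM UTC.
Add 12 hours and 38 minutes leg 4 → 11:44 PM UTC.
Pago Pago is UTC−11:00, so local arrival = 11:44 PM − 11:00 = 12:44 PM on Sep 7.

12:44 PM on September 7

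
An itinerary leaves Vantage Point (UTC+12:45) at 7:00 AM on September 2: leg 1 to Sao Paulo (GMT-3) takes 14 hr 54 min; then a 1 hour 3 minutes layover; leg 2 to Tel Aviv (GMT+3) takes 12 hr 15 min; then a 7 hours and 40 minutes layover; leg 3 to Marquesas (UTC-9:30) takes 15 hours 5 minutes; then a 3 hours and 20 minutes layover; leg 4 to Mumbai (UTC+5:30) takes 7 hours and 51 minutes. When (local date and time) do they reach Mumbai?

Convert departure to UTC: 7:00 AM − 12:45 = 6:15 PM UTC on Sep 1.
Add 14 hours 54 minutes leg 1 → 9:09 AM UTC (Sep 2).
Add 1 hour and 3 minutes layover in Sao Paulo → 10:12 AM UTC.
Add 12 hours and 15 minutes leg 2 → 10:27 PM UTC.
Add 7 hours 40 minutes layover in Tel Aviv → 6:07 AM UTC (Sep 3).
Add 15 hours 5 minutes leg 3 → 9:12 PM UTC.
Add 3 hours and 20 minutes layover in Marquesas → 12:32 AM UTC (Sep 4).
Add 7 hours 51 minutes leg 4 → 8:23 AM UTC.
Mumbai is UTC+5:30, so local arrival = 8:23 AM + 5:30 = 1:53 PM on Sep 4.

1:53 PM on Sep 4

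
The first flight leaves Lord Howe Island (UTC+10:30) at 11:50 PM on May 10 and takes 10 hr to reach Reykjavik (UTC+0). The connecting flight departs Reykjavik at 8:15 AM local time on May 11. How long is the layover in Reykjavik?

Convert departure to UTC: 11:50 PM − 10:30 = 1:20 PM UTC on May 10.
Add 10 hours flight time → 11:20 PM UTC.
Reykjavik is UTC+0, so local arrival is the same: 11:20 PM on May 10.
Layover = 8:15 AM − 11:20 PM (+1 day) = 8 hours 55 minutes.

8 hours 55 minutes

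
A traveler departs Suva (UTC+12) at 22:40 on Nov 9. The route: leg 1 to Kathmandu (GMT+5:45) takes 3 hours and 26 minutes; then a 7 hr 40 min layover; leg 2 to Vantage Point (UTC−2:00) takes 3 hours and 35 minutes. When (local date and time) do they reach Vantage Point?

23:21 on Nov 9

Convert departure to UTC: 22:40 − 12:00 = 10:40 UTC on Nov 9.
Add 3 hours and 26 minutes leg 1 → 14:06 UTC.
Add 7 hours 40 minutes layover in Kathmandu → 21:46 UTC.
Add 3 hours and 35 minutes leg 2 → 01:21 UTC (Nov 10).
Vantage Point is UTC−2:00, so local arrival = 01:21 − 2:00 = 23:21 on Nov 9.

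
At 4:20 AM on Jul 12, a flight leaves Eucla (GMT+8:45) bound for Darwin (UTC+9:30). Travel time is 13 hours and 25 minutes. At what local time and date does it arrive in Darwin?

6:30 PM on July 12

Convert departure to UTC: 4:20 AM − 8:45 = 7:35 PM UTC on Jul 11.
Add 13 hours 25 minutes travel time → 9:00 AM UTC (Jul 12).
Darwin is UTC+9:30, so local arrival = 9:00 AM + 9:30 = 6:30 PM on Jul 12.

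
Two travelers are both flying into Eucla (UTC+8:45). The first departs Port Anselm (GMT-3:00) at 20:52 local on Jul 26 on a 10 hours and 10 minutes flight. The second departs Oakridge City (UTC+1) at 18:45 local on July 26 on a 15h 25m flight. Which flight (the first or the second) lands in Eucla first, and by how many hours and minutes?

the second, by 52 minutes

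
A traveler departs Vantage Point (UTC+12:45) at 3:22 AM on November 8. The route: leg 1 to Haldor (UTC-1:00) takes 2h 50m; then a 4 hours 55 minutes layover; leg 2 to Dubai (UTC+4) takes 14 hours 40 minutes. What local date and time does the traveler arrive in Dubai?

Convert departure to UTC: 3:22 AM − 12:45 = 2:37 PM UTC on Nov 7.
Add 2 hours and 50 minutes leg 1 → 5:27 PM UTC.
Add 4 hours 55 minutes layover in Haldor → 10:22 PM UTC.
Add 14 hours and 40 minutes leg 2 → 1:02 PM UTC (Nov 8).
Dubai is UTC+4:00, so local arrival = 1:02 PM + 4:00 = 5:02 PM on Nov 8.

5:02 PM on November 8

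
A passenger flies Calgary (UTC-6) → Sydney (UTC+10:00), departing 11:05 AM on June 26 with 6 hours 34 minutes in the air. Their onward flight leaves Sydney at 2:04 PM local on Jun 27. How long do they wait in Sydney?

4 hours 25 minutes

Convert departure to UTC: 11:05 AM + 6:00 = 5:05 PM UTC on Jun 26.
Add 6 hours 34 minutes flight time → 11:39 PM UTC.
Sydney is UTC+10:00, so local arrival = 11:39 PM + 10:00 = 9:39 AM on Jun 27.
Layover = 2:04 PM − 9:39 AM = 4 hours 25 minutes.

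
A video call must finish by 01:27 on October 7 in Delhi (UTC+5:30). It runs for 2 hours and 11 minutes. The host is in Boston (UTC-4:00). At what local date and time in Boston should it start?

13:46 on Oct 6

Target end time in UTC: 01:27 − 5:30 = 19:57 on Oct 6.
Subtract 2 hours 11 minutes → start 17:46 UTC on Oct 6.
Boston is UTC−4:00: 17:46 − 4:00 = 13:46 on Oct 6.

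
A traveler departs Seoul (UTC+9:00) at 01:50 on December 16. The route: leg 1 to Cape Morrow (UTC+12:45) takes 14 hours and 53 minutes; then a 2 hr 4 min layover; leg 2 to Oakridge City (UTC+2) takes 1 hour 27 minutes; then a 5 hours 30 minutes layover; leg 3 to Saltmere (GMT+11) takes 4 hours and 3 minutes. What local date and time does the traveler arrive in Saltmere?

07:47 on December 17

Convert departure to UTC: 01:50 − 9:00 = 16:50 UTC on Dec 15.
Add 14 hours and 53 minutes leg 1 → 07:43 UTC (Dec 16).
Add 2 hours 4 minutes layover in Cape Morrow → 09:47 UTC.
Add 1 hour 27 minutes leg 2 → 11:14 UTC.
Add 5 hours and 30 minutes layover in Oakridge City → 16:44 UTC.
Add 4 hours 3 minutes leg 3 → 20:47 UTC.
Saltmere is UTC+11:00, so local arrival = 20:47 + 11:00 = 07:47 on Dec 17.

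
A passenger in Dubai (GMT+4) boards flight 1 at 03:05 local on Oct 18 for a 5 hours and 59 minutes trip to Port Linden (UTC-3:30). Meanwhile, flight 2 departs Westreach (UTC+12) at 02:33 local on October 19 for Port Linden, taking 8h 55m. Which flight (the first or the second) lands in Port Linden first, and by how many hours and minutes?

the first, by 18 hours 24 minutes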